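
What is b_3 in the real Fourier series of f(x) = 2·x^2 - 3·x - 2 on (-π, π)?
b_3 = (1/π) ∫_{-π}^{π} f(x)·sin(3x) dx.
Evaluate the integral (use parity and integration by parts as needed): b_3 = -2.

Final answer: -2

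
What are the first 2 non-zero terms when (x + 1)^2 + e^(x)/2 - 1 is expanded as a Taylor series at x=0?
5·x/2 + 1/2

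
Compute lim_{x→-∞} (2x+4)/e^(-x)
This is an ∞/∞ indeterminate form as x → -∞.
Compare growth rates of the dominant terms (exponentials ≫ polynomials ≫ logarithms), or apply L'Hôpital's rule; the quotient → 0.
Limit = 0.

Final answer: 0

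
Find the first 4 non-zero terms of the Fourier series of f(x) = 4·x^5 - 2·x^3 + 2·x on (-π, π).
(-164·π^2 + 8·π^4 + 988)·sin(x) + (-4·π^4 - 35 + 22·π^2)·sin(2·x) + (-196·π^2/27 + 500/81 + 8·π^4/3)·sin(3·x) + (-2·π^4 - 37/16 + 7·π^2/2)·sin(4·x)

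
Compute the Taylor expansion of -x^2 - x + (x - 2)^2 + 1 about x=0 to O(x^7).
5 - 5·x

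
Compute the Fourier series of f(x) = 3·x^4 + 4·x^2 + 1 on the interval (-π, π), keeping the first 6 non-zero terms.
(128 - 24·π^2)·cos(x) + (-5 + 6·π^2)·cos(2·x) - 8·π^2·cos(3·x)/3 + (7/16 + 3·π^2/2)·cos(4·x) + (-24·π^2/25 - 256/625)·cos(5·x) + 1 + 4·π^2/3 + 3·π^4/5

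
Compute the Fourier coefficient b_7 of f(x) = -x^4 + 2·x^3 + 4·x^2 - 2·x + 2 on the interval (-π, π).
b_7 = (1/π) ∫_{-π}^{π} f(x)·sin(7x) dx.
Evaluate the integral (use parity and integration by parts as needed): b_7 = -220/343 + 4·π^2/7.

Final answer: -220/343 + 4·π^2/7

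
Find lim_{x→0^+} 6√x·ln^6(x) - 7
The product is a 0·∞ indeterminate form at x → 0⁺.
Rewrite the product as 6·ln^6(x) / x^(-1/2) and apply L'Hôpital, or use the standard hierarchy x^(-1/2) ≫ |ln x|^6 as x → 0⁺.
The indeterminate product → 0, so the limit = -7.

Final answer: -7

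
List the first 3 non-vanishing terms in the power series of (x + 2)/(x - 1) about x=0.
-3·x^2 - 3·x - 2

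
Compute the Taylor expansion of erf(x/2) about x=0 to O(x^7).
x^5/(160·√(π)) - x^3/(12·√(π)) + x/√(π)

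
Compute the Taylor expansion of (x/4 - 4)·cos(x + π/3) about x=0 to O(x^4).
x^3·(-√(3)/3 - 1/16) + x^2·(1 - √(3)/8) + x·(1/8 + 2·√(3)) - 2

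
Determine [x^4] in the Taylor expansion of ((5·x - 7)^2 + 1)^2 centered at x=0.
Expand to order 4: ((5·x - 7)^2 + 1)^2 = 625·x^4 - 3500·x^3 + 7400·x^2 - 7000·x + 2500 + O(x^5).
The coefficient of x^4 is 625.

Final answer: 625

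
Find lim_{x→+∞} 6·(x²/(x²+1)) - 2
Evaluate the dominant behaviour as x → +∞; each term tends to a finite value or vanishes.
Limit = 4.

Final answer: 4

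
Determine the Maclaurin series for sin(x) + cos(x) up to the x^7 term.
-x^7/5040 - x^6/720 + x^5/120 + x^4/24 - x^3/6 - x^2/2 + x + 1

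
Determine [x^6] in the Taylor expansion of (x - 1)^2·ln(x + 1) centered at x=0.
Expand to order 6: (x - 1)^2·ln(x + 1) = -49·x^6/60 + 31·x^5/30 - 17·x^4/12 + 7·x^3/3 - 5·x^2/2 + x + O(x^7).
The coefficient of x^6 is -49/60.

Final answer: -49/60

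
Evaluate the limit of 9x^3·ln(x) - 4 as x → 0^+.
The product is a 0·∞ indeterminate form at x → 0⁺.
Rewrite the product as 9·ln(x) / x^(-3) and apply L'Hôpital, or use the standard hierarchy x^(-3) ≫ |ln x| as x → 0⁺.
The indeterminate product → 0, so the limit = -4.

Final answer: -4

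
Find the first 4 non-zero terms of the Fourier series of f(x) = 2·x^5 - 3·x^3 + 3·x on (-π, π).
(-86·π^2 + 4·π^4 + 522)·sin(x) + (-2·π^4 - 45/2 + 13·π^2)·sin(2·x) + (-134·π^2/27 + 430/81 + 4·π^4/3)·sin(3·x) + (-π^4 - 81/32 + 11·π^2/4)·sin(4·x)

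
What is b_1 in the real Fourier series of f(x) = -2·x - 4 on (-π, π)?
b_1 = (1/π) ∫_{-π}^{π} f(x)·sin(1x) dx.
Evaluate the integral (use parity and integration by parts as needed): b_1 = -4.

Final answer: -4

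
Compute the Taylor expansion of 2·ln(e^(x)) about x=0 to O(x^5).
2·x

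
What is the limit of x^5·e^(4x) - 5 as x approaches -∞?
The product is a 0·∞ indeterminate form at x → -∞.
Rewrite the product as x^5 / e^(-4x) (an ∞/∞ form) and apply L'Hôpital, or use the standard hierarchy e^(4|x|) ≫ |x^5| as x → -∞.
The indeterminate product → 0, so the limit = -5.

Final answer: -5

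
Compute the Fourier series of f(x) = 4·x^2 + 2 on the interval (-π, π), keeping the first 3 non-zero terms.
-16·cos(x) + 4·cos(2·x) + 2 + 4·π^2/3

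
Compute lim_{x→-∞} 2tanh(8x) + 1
Evaluate the dominant behaviour as x → -∞; each term tends to a finite value or vanishes.
Limit = -1.

Final answer: -1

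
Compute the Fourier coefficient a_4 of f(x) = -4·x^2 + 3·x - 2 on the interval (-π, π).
a_4 = (1/π) ∫_{-π}^{π} f(x)·cos(4x) dx.
Evaluate the integral (use parity and integration by parts as needed): a_4 = -1.

Final answer: -1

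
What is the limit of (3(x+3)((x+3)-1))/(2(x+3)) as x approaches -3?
Both numerator and denominator → 0 as x → -3; this is a 0/0 indeterminate form.
Expand each to leading order near x = -3: numerator ~ -3·(x + 3), denominator ~ 2·(x + 3).
The limit of the ratio is -3/2.

Final answer: -3/2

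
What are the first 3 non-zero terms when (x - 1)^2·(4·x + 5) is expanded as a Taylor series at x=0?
-3·x^2 - 6·x + 5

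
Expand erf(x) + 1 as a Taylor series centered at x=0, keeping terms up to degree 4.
-2·x^3/(3·√(π)) + 2·x/√(π) + 1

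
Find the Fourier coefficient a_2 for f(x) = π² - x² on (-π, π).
a_2 = (1/π) ∫_{-π}^{π} f(x)·cos(2x) dx.
Evaluate the integral (use parity and integration by parts as needed): a_2 = -1.

Final answer: -1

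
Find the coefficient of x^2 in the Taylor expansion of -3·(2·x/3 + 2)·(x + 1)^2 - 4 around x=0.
Expand to order 2: -3·(2·x/3 + 2)·(x + 1)^2 - 4 = -10·x^2 - 14·x - 10 + O(x^3).
The coefficient of x^2 is -10.

Final answer: -10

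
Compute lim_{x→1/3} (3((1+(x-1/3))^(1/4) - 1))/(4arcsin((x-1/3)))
Both numerator and denominator → 0 as x → 1/3; this is a 0/0 indeterminate form.
Expand each to leading order near x = 1/3: numerator ~ 3·(x - 1/3)/4, denominator ~ 4·(x - 1/3).
The limit of the ratio is 3/16.

Final answer: 3/16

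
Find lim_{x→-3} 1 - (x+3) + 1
Direct substitution at x = -3 gives 2.

Final answer: 2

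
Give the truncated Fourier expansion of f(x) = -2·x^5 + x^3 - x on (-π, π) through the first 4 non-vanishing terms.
(-494 - 4·π^4 + 82·π^2)·sin(x) + (-11·π^2 + 35/2 + 2·π^4)·sin(2·x) + (-4·π^4/3 - 250/81 + 98·π^2/27)·sin(3·x) + (-7·π^2/4 + 37/32 + π^4)·sin(4·x)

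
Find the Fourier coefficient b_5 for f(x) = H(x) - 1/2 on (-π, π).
b_5 = (1/π) ∫_{-π}^{π} f(x)·sin(5x) dx.
Evaluate the integral (use parity and integration by parts as needed): b_5 = 2/(5·π).

Final answer: 2/(5·π)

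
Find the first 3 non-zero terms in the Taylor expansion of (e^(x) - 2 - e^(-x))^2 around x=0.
4·x^2 - 8·x + 4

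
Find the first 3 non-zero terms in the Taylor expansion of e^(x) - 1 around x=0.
x^3/6 + x^2/2 + x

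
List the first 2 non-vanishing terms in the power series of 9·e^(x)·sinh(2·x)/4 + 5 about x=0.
9·x/2 + 5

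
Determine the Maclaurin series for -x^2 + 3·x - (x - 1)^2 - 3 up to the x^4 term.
-2·x^2 + 5·x - 4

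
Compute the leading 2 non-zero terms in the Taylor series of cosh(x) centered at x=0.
x^2/2 + 1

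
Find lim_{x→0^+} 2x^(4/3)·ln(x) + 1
The product is a 0·∞ indeterminate form at x → 0⁺.
Rewrite the product as 2·ln(x) / x^(-4/3) and apply L'Hôpital, or use the standard hierarchy x^(-4/3) ≫ |ln x| as x → 0⁺.
The indeterminate product → 0, so the limit = 1.

Final answer: 1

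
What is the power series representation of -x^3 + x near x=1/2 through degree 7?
3/8 + (x - 1/2)/4 - 3·(x - 1/2)^2/2 - (x - 1/2)^3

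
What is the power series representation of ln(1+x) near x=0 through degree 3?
x^3/3 - x^2/2 + x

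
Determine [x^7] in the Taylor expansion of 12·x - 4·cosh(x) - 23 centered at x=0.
Expand to order 7: 12·x - 4·cosh(x) - 23 = -x^6/180 - x^4/6 - 2·x^2 + 12·x - 27 + O(x^8).
The coefficient of x^7 is 0.

Final answer: 0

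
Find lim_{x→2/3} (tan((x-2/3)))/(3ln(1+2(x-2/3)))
Both numerator and denominator → 0 as x → 2/3; this is a 0/0 indeterminate form.
Expand each to leading order near x = 2/3: numerator ~ (x - 2/3), denominator ~ 6·(x - 2/3).
The limit of the ratio is 1/6.

Final answer: 1/6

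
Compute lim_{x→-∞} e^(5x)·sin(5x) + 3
Evaluate the dominant behaviour as x → -∞; each term tends to a finite value or vanishes.
Limit = 3.

Final answer: 3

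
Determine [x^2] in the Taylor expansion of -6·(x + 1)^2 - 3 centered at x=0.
Expand to order 2: -6·(x + 1)^2 - 3 = -6·x^2 - 12·x - 9 + O(x^3).
The coefficient of x^2 is -6.

Final answer: -6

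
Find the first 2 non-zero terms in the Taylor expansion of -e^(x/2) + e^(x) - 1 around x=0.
x/2 - 1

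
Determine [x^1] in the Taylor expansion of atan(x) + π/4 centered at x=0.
Expand to order 1: atan(x) + π/4 = x + π/4 + O(x^2).
The coefficient of x^1 is 1.

Final answer: 1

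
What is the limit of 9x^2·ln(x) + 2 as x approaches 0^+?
The product is a 0·∞ indeterminate form at x → 0⁺.
Rewrite the product as 9·ln(x) / x^(-2) and apply L'Hôpital, or use the standard hierarchy x^(-2) ≫ |ln x| as x → 0⁺.
The indeterminate product → 0, so the limit = 2.

Final answer: 2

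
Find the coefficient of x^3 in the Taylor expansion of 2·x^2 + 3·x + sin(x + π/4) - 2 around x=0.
Expand to order 3: 2·x^2 + 3·x + sin(x + π/4) - 2 = -√(2)·x^3/12 + x^2·(2 - √(2)/4) + x·(√(2)/2 + 3) - 2 + √(2)/2 + O(x^4).
The coefficient of x^3 is -√(2)/12.

Final answer: -√(2)/12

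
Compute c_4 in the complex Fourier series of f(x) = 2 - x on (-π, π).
Compute the real Fourier coefficients first: a_4 = 0, b_4 = 1/2.
Then c_4 = (a_4 − i·b_4)/2 = -i/4.

Final answer: -i/4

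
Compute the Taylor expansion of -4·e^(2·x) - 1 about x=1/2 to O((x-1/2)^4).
-4·e - 1 - 8·e·(x - 1/2) - 8·e·(x - 1/2)^2 - 16·e·(x - 1/2)^3/3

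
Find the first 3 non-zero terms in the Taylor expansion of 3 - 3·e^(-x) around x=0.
x^3/2 - 3·x^2/2 + 3·x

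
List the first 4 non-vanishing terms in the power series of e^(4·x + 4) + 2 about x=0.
32·x^3·e^(4)/3 + 8·x^2·e^(4) + 4·x·e^(4) + 2 + e^(4)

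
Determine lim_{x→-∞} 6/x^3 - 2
Evaluate the dominant behaviour as x → -∞; each term tends to a finite value or vanishes.
Limit = -2.

Final answer: -2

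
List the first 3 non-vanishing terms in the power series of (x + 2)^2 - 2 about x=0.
x^2 + 4·x + 2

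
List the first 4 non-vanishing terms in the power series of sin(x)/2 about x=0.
-x^7/10080 + x^5/240 - x^3/12 + x/2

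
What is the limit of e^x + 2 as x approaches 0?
Direct substitution at x = 0 gives 3.

Final answer: 3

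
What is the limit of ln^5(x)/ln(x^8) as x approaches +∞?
This is an ∞/∞ indeterminate form as x → +∞.
Write ln(x^8) = 8·ln(x), reducing the quotient to ln^4(x)/8 → ∞.
Limit = ∞.

Final answer: ∞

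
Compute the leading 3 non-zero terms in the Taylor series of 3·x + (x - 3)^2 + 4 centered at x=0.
x^2 - 3·x + 13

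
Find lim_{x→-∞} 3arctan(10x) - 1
Evaluate the dominant behaviour as x → -∞; each term tends to a finite value or vanishes.
Limit = -3·π/2 - 1.

Final answer: -3·π/2 - 1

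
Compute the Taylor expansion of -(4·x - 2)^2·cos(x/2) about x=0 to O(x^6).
x^5/24 + 191·x^4/96 - 2·x^3 - 31·x^2/2 + 16·x - 4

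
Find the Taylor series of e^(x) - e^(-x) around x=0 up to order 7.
x^7/2520 + x^5/60 + x^3/3 + 2·x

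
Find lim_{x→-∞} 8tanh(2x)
Evaluate the dominant behaviour as x → -∞; each term tends to a finite value or vanishes.
Limit = -8.

Final answer: -8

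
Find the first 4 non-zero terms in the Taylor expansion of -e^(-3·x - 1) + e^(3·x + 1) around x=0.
x^3·(9·e^(-1)/2 + 9·e/2) + x^2·(-9·e^(-1)/2 + 9·e/2) + x·(3·e^(-1) + 3·e) - e^(-1) + e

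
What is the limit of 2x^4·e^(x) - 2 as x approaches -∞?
The product is a 0·∞ indeterminate form at x → -∞.
Rewrite the product as 2x^4 / e^(-x) (an ∞/∞ form) and apply L'Hôpital, or use the standard hierarchy e^(|x|) ≫ |x^4| as x → -∞.
The indeterminate product → 0, so the limit = -2.

Final answer: -2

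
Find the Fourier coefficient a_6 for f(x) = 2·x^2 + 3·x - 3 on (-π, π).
a_6 = (1/π) ∫_{-π}^{π} f(x)·cos(6x) dx.
Evaluate the integral (use parity and integration by parts as needed): a_6 = 2/9.

Final answer: 2/9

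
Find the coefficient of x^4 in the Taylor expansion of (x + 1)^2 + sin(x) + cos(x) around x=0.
Expand to order 4: (x + 1)^2 + sin(x) + cos(x) = x^4/24 - x^3/6 + x^2/2 + 3·x + 2 + O(x^5).
The coefficient of x^4 is 1/24.

Final answer: 1/24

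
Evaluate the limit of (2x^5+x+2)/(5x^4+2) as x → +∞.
This is an ∞/∞ indeterminate form as x → +∞.
Divide numerator and denominator by x^5 and let the lower-order terms vanish; the numerator's degree 5 exceeds the denominator's degree 4, so the quotient diverges.
Limit = ∞.

Final answer: ∞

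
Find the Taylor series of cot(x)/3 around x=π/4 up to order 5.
1/3 - 2·(x - π/4)/3 + 2·(x - π/4)^2/3 - 8·(x - π/4)^3/9 + 10·(x - π/4)^4/9 - 64·(x - π/4)^5/45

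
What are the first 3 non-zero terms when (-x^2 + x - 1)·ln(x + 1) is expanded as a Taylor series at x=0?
-11·x^3/6 + 3·x^2/2 - x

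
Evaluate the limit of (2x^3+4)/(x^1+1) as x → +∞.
This is an ∞/∞ indeterminate form as x → +∞.
Divide numerator and denominator by x^3 and let the lower-order terms vanish; the numerator's degree 3 exceeds the denominator's degree 1, so the quotient diverges.
Limit = ∞.

Final answer: ∞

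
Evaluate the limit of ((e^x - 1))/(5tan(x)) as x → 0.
Both numerator and denominator → 0 as x → 0; this is a 0/0 indeterminate form.
Expand each to leading order near x = 0: numerator ~ x, denominator ~ 5·x.
The limit of the ratio is 1/5.

Final answer: 1/5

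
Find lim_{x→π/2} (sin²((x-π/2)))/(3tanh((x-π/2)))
Both numerator and denominator → 0 as x → π/2; this is a 0/0 indeterminate form.
Expand each to leading order near x = π/2: numerator ~ (x - π/2)^2, denominator ~ 3·(x - π/2).
The limit of the ratio is 0.

Final answer: 0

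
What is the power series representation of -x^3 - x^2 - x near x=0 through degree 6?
-x^3 - x^2 - x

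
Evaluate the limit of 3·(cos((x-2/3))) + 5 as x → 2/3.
Direct substitution at x = 2/3 gives 8.

Final answer: 8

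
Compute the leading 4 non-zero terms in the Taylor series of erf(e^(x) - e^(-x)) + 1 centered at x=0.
113·x^5/(30·√(π)) - 14·x^3/(3·√(π)) + 4·x/√(π) + 1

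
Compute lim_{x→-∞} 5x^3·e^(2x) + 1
The product is a 0·∞ indeterminate form at x → -∞.
Rewrite the product as 5x^3 / e^(-2x) (an ∞/∞ form) and apply L'Hôpital, or use the standard hierarchy e^(2|x|) ≫ |x^3| as x → -∞.
The indeterminate product → 0, so the limit = 1.

Final answer: 1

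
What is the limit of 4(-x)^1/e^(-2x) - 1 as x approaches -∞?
The quotient is an ∞/∞ indeterminate form as x → -∞.
Compare growth rates of the dominant terms (exponentials ≫ polynomials ≫ logarithms), or apply L'Hôpital's rule; the quotient → 0.
Adding the constant: 0 - 1 = -1. Limit = -1.

Final answer: -1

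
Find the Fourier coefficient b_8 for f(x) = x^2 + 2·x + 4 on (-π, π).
b_8 = (1/π) ∫_{-π}^{π} f(x)·sin(8x) dx.
Evaluate the integral (use parity and integration by parts as needed): b_8 = -1/2.

Final answer: -1/2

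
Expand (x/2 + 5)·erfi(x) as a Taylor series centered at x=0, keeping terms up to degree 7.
5·x^7/(21·√(π)) + x^6/(10·√(π)) + x^5/√(π) + x^4/(3·√(π)) + 10·x^3/(3·√(π)) + x^2/√(π) + 10·x/√(π)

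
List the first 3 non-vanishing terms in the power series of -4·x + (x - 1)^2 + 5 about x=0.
x^2 - 6·x + 6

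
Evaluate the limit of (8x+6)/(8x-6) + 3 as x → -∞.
Evaluate the dominant behaviour as x → -∞; each term tends to a finite value or vanishes.
Limit = 4.

Final answer: 4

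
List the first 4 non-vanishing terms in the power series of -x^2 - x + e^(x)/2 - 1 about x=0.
x^3/12 - 3·x^2/4 - x/2 - 1/2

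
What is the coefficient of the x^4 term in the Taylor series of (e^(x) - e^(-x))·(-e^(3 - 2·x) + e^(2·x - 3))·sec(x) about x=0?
Expand to order 4: (e^(x) - e^(-x))·(-e^(3 - 2·x) + e^(2·x - 3))·sec(x) = x^4·(16·e^(-3)/3 + 16·e^(3)/3) + x^3·(-16·e^(3)/3 + 16·e^(-3)/3) + x^2·(4·e^(-3) + 4·e^(3)) + x·(-2·e^(3) + 2·e^(-3)) + O(x^5).
The coefficient of x^4 is 16·e^(-3)/3 + 16·e^(3)/3.

Final answer: 16·e^(-3)/3 + 16·e^(3)/3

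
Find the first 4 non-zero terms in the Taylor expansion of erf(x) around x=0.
-x^7/(21·√(π)) + x^5/(5·√(π)) - 2·x^3/(3·√(π)) + 2·x/√(π)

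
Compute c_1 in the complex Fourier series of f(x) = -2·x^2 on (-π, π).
Compute the real Fourier coefficients first: a_1 = 8, b_1 = 0.
Then c_1 = (a_1 − i·b_1)/2 = 4.

Final answer: 4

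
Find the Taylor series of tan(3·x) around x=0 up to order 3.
9·x^3 + 3·x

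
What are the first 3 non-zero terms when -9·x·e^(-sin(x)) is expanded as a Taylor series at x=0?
-9·x^3/2 + 9·x^2 - 9·x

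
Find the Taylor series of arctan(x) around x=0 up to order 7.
-x^7/7 + x^5/5 - x^3/3 + x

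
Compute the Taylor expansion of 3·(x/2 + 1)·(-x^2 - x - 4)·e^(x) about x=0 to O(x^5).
-23·x^4/4 - 25·x^3/2 - 39·x^2/2 - 21·x - 12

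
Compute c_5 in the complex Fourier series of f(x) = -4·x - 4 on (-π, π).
Compute the real Fourier coefficients first: a_5 = 0, b_5 = -8/5.
Then c_5 = (a_5 − i·b_5)/2 = 4·i/5.

Final answer: 4·i/5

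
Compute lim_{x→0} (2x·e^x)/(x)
Both numerator and denominator → 0 as x → 0; this is a 0/0 indeterminate form.
Expand each to leading order near x = 0: numerator ~ 2·x, denominator ~ x.
The limit of the ratio is 2.

Final answer: 2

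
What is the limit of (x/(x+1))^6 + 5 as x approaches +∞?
As x → +∞: x/(x+1) = 1/(1 + 1/x) → 1, and the 6th power of a limit-1 base also → 1; with the additive constant, 1 + 5 = 6.
Limit = 6.

Final answer: 6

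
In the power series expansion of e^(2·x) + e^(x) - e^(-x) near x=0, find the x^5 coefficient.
Expand to order 5: e^(2·x) + e^(x) - e^(-x) = 17·x^5/60 + 2·x^4/3 + 5·x^3/3 + 2·x^2 + 4·x + 1 + O(x^6).
The coefficient of x^5 is 17/60.

Final answer: 17/60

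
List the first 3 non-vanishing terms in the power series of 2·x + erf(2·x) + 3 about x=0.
-16·x^3/(3·√(π)) + x·(2 + 4/√(π)) + 3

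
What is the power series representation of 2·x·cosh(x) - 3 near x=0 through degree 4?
x^3 + 2·x - 3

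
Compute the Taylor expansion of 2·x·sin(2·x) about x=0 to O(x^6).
-8·x^4/3 + 4·x^2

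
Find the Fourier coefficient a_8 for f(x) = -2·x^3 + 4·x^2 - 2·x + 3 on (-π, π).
a_8 = (1/π) ∫_{-π}^{π} f(x)·cos(8x) dx.
Evaluate the integral (use parity and integration by parts as needed): a_8 = 1/4.

Final answer: 1/4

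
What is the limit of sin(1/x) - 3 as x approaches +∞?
Evaluate the dominant behaviour as x → +∞; each term tends to a finite value or vanishes.
Limit = -3.

Final answer: -3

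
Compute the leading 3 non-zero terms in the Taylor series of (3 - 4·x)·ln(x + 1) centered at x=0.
3·x^3 - 11·x^2/2 + 3·x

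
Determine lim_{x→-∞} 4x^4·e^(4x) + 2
The product is a 0·∞ indeterminate form at x → -∞.
Rewrite the product as 4x^4 / e^(-4x) (an ∞/∞ form) and apply L'Hôpital, or use the standard hierarchy e^(4|x|) ≫ |x^4| as x → -∞.
The indeterminate product → 0, so the limit = 2.

Final answer: 2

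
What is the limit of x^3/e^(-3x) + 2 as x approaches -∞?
The quotient is an ∞/∞ indeterminate form as x → -∞.
Compare growth rates of the dominant terms (exponentials ≫ polynomials ≫ logarithms), or apply L'Hôpital's rule; the quotient → 0.
Adding the constant: 0 + 2 = 2. Limit = 2.

Final answer: 2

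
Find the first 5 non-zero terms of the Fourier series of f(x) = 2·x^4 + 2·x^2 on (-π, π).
(88 - 16·π^2)·cos(x) + (-4 + 4·π^2)·cos(2·x) + (8/27 - 16·π^2/9)·cos(3·x) + (1/8 + π^2)·cos(4·x) + 2·π^2/3 + 2·π^4/5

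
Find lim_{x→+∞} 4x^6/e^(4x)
This is an ∞/∞ indeterminate form as x → +∞.
The exponential denominator e^(4x) dominates the polynomial numerator (e^x ≫ x^6 as x → ∞), so the quotient → 0.
Limit = 0.

Final answer: 0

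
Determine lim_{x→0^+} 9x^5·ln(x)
This is a 0·∞ indeterminate form at x → 0⁺.
Rewrite the product as 9·ln(x) / x^(-5) and apply L'Hôpital, or use the standard hierarchy x^(-5) ≫ |ln x| as x → 0⁺.
The indeterminate product → 0, so the limit = 0.

Final answer: 0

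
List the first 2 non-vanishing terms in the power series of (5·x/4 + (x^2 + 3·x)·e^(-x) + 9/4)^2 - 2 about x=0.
153·x/8 + 49/16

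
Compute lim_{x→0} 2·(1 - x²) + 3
Direct substitution at x = 0 gives 5.

Final answer: 5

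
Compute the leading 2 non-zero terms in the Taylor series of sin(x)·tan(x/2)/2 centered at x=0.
-x^4/48 + x^2/4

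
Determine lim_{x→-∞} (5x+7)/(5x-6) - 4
Evaluate the dominant behaviour as x → -∞; each term tends to a finite value or vanishes.
Limit = -3.

Final answer: -3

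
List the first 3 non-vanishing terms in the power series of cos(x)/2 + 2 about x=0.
x^4/48 - x^2/4 + 5/2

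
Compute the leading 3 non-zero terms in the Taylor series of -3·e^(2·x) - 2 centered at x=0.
-6·x^2 - 6·x - 5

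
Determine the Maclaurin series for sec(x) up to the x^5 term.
5·x^4/24 + x^2/2 + 1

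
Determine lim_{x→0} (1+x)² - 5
Direct substitution at x = 0 gives -4.

Final answer: -4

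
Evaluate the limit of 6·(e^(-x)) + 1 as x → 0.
Direct substitution at x = 0 gives 7.

Final answer: 7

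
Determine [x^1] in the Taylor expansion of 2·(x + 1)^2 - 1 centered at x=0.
Expand to order 1: 2·(x + 1)^2 - 1 = 4·x + 1 + O(x^2).
The coefficient of x^1 is 4.

Final answer: 4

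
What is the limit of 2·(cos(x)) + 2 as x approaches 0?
Direct substitution at x = 0 gives 4.

Final answer: 4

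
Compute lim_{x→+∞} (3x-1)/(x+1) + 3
Evaluate the dominant behaviour as x → +∞; each term tends to a finite value or vanishes.
Limit = 6.

Final answer: 6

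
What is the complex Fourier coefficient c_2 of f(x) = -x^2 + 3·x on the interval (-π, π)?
Compute the real Fourier coefficients first: a_2 = -1, b_2 = -3.
Then c_2 = (a_2 − i·b_2)/2 = -1/2 + 3·i/2.

Final answer: -1/2 + 3·i/2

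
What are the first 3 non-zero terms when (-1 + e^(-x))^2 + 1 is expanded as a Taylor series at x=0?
-x^3 + x^2 + 1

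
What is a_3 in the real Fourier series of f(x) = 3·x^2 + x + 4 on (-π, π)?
a_3 = (1/π) ∫_{-π}^{π} f(x)·cos(3x) dx.
Evaluate the integral (use parity and integration by parts as needed): a_3 = -4/3.

Final answer: -4/3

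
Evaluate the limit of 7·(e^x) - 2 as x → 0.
Direct substitution at x = 0 gives 5.

Final answer: 5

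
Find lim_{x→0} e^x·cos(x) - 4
Direct substitution at x = 0 gives -3.

Final answer: -3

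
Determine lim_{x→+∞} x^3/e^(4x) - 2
The quotient is an ∞/∞ indeterminate form as x → +∞.
The exponential denominator e^(4x) dominates the polynomial numerator (e^x ≫ x^3 as x → ∞), so the quotient → 0.
Adding the constant: 0 - 2 = -2. Limit = -2.

Final answer: -2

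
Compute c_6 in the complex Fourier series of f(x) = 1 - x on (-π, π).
Compute the real Fourier coefficients first: a_6 = 0, b_6 = 1/3.
Then c_6 = (a_6 − i·b_6)/2 = -i/6.

Final answer: -i/6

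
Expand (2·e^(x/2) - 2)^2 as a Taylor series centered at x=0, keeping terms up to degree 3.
x^3/2 + x^2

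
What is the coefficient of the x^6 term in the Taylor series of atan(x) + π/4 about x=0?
Expand to order 6: atan(x) + π/4 = x^5/5 - x^3/3 + x + π/4 + O(x^7).
The coefficient of x^6 is 0.

Final answer: 0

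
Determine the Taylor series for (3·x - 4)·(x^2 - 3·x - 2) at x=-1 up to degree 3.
-14 + 41·(x + 1) - 22·(x + 1)^2 + 3·(x + 1)^3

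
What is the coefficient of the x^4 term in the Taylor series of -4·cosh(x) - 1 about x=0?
Expand to order 4: -4·cosh(x) - 1 = -x^4/6 - 2·x^2 - 5 + O(x^5).
The coefficient of x^4 is -1/6.

Final answer: -1/6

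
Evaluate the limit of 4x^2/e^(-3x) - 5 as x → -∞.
The quotient is an ∞/∞ indeterminate form as x → -∞.
Compare growth rates of the dominant terms (exponentials ≫ polynomials ≫ logarithms), or apply L'Hôpital's rule; the quotient → 0.
Adding the constant: 0 - 5 = -5. Limit = -5.

Final answer: -5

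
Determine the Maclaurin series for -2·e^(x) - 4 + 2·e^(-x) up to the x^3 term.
-2·x^3/3 - 4·x - 4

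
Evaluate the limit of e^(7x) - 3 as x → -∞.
Evaluate the dominant behaviour as x → -∞; each term tends to a finite value or vanishes.
Limit = -3.

Final answer: -3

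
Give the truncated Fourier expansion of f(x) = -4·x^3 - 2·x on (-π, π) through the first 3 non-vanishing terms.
(44 - 8·π^2)·sin(x) + (-4 + 4·π^2)·sin(2·x) + (4/9 - 8·π^2/3)·sin(3·x)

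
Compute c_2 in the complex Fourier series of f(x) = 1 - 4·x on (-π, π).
Compute the real Fourier coefficients first: a_2 = 0, b_2 = 4.
Then c_2 = (a_2 − i·b_2)/2 = -2·i.

Final answer: -2·i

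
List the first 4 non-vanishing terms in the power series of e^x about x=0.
x^3/6 + x^2/2 + x + 1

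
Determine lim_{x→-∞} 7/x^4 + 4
Evaluate the dominant behaviour as x → -∞; each term tends to a finite value or vanishes.
Limit = 4.

Final answer: 4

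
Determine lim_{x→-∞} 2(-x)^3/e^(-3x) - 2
The quotient is an ∞/∞ indeterminate form as x → -∞.
Compare growth rates of the dominant terms (exponentials ≫ polynomials ≫ logarithms), or apply L'Hôpital's rule; the quotient → 0.
Adding the constant: 0 - 2 = -2. Limit = -2.

Final answer: -2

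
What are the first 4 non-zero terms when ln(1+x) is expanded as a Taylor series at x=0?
-x^4/4 + x^3/3 - x^2/2 + x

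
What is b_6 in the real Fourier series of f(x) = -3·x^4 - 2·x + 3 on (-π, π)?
b_6 = (1/π) ∫_{-π}^{π} f(x)·sin(6x) dx.
Evaluate the integral (use parity and integration by parts as needed): b_6 = 2/3.

Final answer: 2/3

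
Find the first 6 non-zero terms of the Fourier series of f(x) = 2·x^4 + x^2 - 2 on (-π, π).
(92 - 16·π^2)·cos(x) + (-5 + 4·π^2)·cos(2·x) + (20/27 - 16·π^2/9)·cos(3·x) + (-1/8 + π^2)·cos(4·x) + (-16·π^2/25 - 4/625)·cos(5·x) - 2 + π^2/3 + 2·π^4/5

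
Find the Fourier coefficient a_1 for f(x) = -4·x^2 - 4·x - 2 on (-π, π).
a_1 = (1/π) ∫_{-π}^{π} f(x)·cos(1x) dx.
Evaluate the integral (use parity and integration by parts as needed): a_1 = 16.

Final answer: 16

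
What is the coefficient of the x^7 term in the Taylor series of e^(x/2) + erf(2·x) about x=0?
Expand to order 7: e^(x/2) + erf(2·x) = x^7·(1/645120 - 128/(21·√(π))) + x^6/46080 + x^5·(1/3840 + 32/(5·√(π))) + x^4/384 + x^3·(1/48 - 16/(3·√(π))) + x^2/8 + x·(1/2 + 4/√(π)) + 1 + O(x^8).
The coefficient of x^7 is 1/645120 - 128/(21·√(π)).

Final answer: 1/645120 - 128/(21·√(π))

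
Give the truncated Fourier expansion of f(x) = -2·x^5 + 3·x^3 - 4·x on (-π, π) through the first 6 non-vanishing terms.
(-524 - 4·π^4 + 86·π^2)·sin(x) + (-13·π^2 + 47/2 + 2·π^4)·sin(2·x) + (-4·π^4/3 - 484/81 + 134·π^2/27)·sin(3·x) + (-11·π^2/4 + 97/32 + π^4)·sin(4·x) + (-4·π^4/5 - 1276/625 + 46·π^2/25)·sin(5·x) + (-37·π^2/27 + 253/162 + 2·π^4/3)·sin(6·x)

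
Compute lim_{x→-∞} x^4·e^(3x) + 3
The product is a 0·∞ indeterminate form at x → -∞.
Rewrite the product as x^4 / e^(-3x) (an ∞/∞ form) and apply L'Hôpital, or use the standard hierarchy e^(3|x|) ≫ |x^4| as x → -∞.
The indeterminate product → 0, so the limit = 3.

Final answer: 3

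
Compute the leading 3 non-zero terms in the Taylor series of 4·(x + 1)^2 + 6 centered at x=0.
4·x^2 + 8·x + 10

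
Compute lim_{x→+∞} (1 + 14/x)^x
As x → +∞: this is the defining limit (1 + 14/x)^x → e^14.
Limit = e^(14).

Final answer: e^(14)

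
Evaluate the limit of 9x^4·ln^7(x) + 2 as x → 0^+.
The product is a 0·∞ indeterminate form at x → 0⁺.
Rewrite the product as 9·ln^7(x) / x^(-4) and apply L'Hôpital, or use the standard hierarchy x^(-4) ≫ |ln x|^7 as x → 0⁺.
The indeterminate product → 0, so the limit = 2.

Final answer: 2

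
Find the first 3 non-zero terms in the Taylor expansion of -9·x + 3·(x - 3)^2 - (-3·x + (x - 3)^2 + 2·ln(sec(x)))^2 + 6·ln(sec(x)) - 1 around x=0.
-111·x^2 + 135·x - 55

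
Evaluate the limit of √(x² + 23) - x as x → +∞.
This is an ∞ − ∞ indeterminate form.
Multiply and divide by the conjugate √(x²+23) + x; the x² terms cancel, leaving 23/(√(x²+23)+x) → 0.
Limit = 0.

Final answer: 0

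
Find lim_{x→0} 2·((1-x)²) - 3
Direct substitution at x = 0 gives -1.

Final answer: -1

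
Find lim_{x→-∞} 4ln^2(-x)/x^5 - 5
The quotient is an ∞/∞ indeterminate form as x → -∞.
Compare growth rates of the dominant terms (exponentials ≫ polynomials ≫ logarithms), or apply L'Hôpital's rule; the quotient → 0.
Adding the constant: 0 - 5 = -5. Limit = -5.

Final answer: -5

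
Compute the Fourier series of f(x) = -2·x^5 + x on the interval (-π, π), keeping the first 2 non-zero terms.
(-478 - 4·π^4 + 80·π^2)·sin(x) + (-10·π^2 + 14 + 2·π^4)·sin(2·x)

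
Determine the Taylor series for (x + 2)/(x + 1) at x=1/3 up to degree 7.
7/4 - 9·(x - 1/3)/16 + 27·(x - 1/3)^2/64 - 81·(x - 1/3)^3/256 + 243·(x - 1/3)^4/1024 - 729·(x - 1/3)^5/4096 + 2187·(x - 1/3)^6/16384 - 6561·(x - 1/3)^7/65536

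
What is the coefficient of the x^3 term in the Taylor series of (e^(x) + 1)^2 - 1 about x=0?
Expand to order 3: (e^(x) + 1)^2 - 1 = 5·x^3/3 + 3·x^2 + 4·x + 3 + O(x^4).
The coefficient of x^3 is 5/3.

Final answer: 5/3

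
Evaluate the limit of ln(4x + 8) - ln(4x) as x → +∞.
This is an ∞ − ∞ indeterminate form.
Combine the logarithms: ln(4x+8) − ln(4x) = ln((4x+8)/(4x)) = ln(1 + 8/(4x)) → ln(1) = 0.
Limit = 0.

Final answer: 0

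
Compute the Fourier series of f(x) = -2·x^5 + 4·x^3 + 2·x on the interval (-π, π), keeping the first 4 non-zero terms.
(-524 - 4·π^4 + 88·π^2)·sin(x) + (-14·π^2 + 19 + 2·π^4)·sin(2·x) + (-4·π^4/3 - 196/81 + 152·π^2/27)·sin(3·x) + (-13·π^2/4 + 7/32 + π^4)·sin(4·x)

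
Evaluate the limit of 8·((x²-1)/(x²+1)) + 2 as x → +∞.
Evaluate the dominant behaviour as x → +∞; each term tends to a finite value or vanishes.
Limit = 10.

Final answer: 10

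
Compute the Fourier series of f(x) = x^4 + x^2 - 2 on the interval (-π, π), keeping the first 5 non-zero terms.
(44 - 8·π^2)·cos(x) + (-2 + 2·π^2)·cos(2·x) + (4/27 - 8·π^2/9)·cos(3·x) + (1/16 + π^2/2)·cos(4·x) - 2 + π^2/3 + π^4/5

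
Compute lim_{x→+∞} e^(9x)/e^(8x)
This is an ∞/∞ indeterminate form as x → +∞.
Rewrite e^(9x)/e^(8x) = e^((9−8)x) = e^(x); the exponent coefficient is 1 > 0 so e^(x) → ∞.
Limit = ∞.

Final answer: ∞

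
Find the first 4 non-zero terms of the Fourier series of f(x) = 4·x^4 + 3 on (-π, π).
(192 - 32·π^2)·cos(x) + (-12 + 8·π^2)·cos(2·x) + (64/27 - 32·π^2/9)·cos(3·x) + 3 + 4·π^4/5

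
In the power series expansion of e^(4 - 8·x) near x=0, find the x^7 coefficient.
Expand to order 7: e^(4 - 8·x) = -131072·x^7·e^(4)/315 + 16384·x^6·e^(4)/45 - 4096·x^5·e^(4)/15 + 512·x^4·e^(4)/3 - 256·x^3·e^(4)/3 + 32·x^2·e^(4) - 8·x·e^(4) + e^(4) + O(x^8).
The coefficient of x^7 is -131072·e^(4)/315.

Final answer: -131072·e^(4)/315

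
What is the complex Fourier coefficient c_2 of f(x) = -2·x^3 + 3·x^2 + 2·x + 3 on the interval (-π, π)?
Compute the real Fourier coefficients first: a_2 = 3, b_2 = -5 + 2·π^2.
Then c_2 = (a_2 − i·b_2)/2 = 3/2 - i·π^2 + 5·i/2.

Final answer: 3/2 - i·π^2 + 5·i/2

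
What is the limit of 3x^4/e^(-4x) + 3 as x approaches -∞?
The quotient is an ∞/∞ indeterminate form as x → -∞.
Compare growth rates of the dominant terms (exponentials ≫ polynomials ≫ logarithms), or apply L'Hôpital's rule; the quotient → 0.
Adding the constant: 0 + 3 = 3. Limit = 3.

Final answer: 3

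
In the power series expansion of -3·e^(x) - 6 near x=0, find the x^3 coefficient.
Expand to order 3: -3·e^(x) - 6 = -x^3/2 - 3·x^2/2 - 3·x - 9 + O(x^4).
The coefficient of x^3 is -1/2.

Final answer: -1/2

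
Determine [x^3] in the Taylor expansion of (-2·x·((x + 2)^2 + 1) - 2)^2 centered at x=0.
Expand to order 3: (-2·x·((x + 2)^2 + 1) - 2)^2 = 168·x^3 + 132·x^2 + 40·x + 4 + O(x^4).
The coefficient of x^3 is 168.

Final answer: 168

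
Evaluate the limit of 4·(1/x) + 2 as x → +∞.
Evaluate the dominant behaviour as x → +∞; each term tends to a finite value or vanishes.
Limit = 2.

Final answer: 2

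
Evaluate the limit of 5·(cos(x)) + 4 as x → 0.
Direct substitution at x = 0 gives 9.

Final answer: 9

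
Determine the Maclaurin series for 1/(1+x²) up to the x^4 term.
x^4 - x^2 + 1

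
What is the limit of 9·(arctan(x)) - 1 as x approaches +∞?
Evaluate the dominant behaviour as x → +∞; each term tends to a finite value or vanishes.
Limit = -1 + 9·π/2.

Final answer: -1 + 9·π/2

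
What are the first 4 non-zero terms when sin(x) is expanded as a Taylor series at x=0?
-x^7/5040 + x^5/120 - x^3/6 + x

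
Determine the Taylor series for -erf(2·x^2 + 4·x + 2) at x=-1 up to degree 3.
-4·(x + 1)^2/√(π)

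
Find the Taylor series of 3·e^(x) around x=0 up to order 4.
x^4/8 + x^3/2 + 3·x^2/2 + 3·x + 3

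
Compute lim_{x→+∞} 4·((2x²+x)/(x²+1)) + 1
Evaluate the dominant behaviour as x → +∞; each term tends to a finite value or vanishes.
Limit = 9.

Final answer: 9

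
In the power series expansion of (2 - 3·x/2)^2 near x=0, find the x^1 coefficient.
Expand to order 1: (2 - 3·x/2)^2 = 4 - 6·x + O(x^2).
The coefficient of x^1 is -6.

Final answer: -6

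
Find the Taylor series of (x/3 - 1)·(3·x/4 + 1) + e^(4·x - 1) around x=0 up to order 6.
256·x^6·e^(-1)/45 + 128·x^5·e^(-1)/15 + 32·x^4·e^(-1)/3 + 32·x^3·e^(-1)/3 + x^2·(1/4 + 8·e^(-1)) + x·(-5/12 + 4·e^(-1)) - 1 + e^(-1)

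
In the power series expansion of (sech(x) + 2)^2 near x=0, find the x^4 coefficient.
Expand to order 4: (sech(x) + 2)^2 = 3·x^4/2 - 3·x^2 + 9 + O(x^5).
The coefficient of x^4 is 3/2.

Final answer: 3/2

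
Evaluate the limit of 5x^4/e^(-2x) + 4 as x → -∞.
The quotient is an ∞/∞ indeterminate form as x → -∞.
Compare growth rates of the dominant terms (exponentials ≫ polynomials ≫ logarithms), or apply L'Hôpital's rule; the quotient → 0.
Adding the constant: 0 + 4 = 4. Limit = 4.

Final answer: 4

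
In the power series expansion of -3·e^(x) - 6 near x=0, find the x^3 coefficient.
Expand to order 3: -3·e^(x) - 6 = -x^3/2 - 3·x^2/2 - 3·x - 9 + O(x^4).
The coefficient of x^3 is -1/2.

Final answer: -1/2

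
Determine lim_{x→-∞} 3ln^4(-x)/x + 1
The quotient is an ∞/∞ indeterminate form as x → -∞.
Compare growth rates of the dominant terms (exponentials ≫ polynomials ≫ logarithms), or apply L'Hôpital's rule; the quotient → 0.
Adding the constant: 0 + 1 = 1. Limit = 1.

Final answer: 1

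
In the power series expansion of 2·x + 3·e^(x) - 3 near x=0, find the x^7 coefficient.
Expand to order 7: 2·x + 3·e^(x) - 3 = x^7/1680 + x^6/240 + x^5/40 + x^4/8 + x^3/2 + 3·x^2/2 + 5·x + O(x^8).
The coefficient of x^7 is 1/1680.

Final answer: 1/1680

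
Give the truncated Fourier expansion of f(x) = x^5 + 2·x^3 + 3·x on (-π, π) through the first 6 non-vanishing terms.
(-36·π^2 + 2·π^4 + 222)·sin(x) + (-π^4 - 15/2 + 3·π^2)·sin(2·x) + (-4·π^2/27 + 170/81 + 2·π^4/3)·sin(3·x) + (-π^4/2 - 3·π^2/8 - 87/64)·sin(4·x) + (678/625 + 12·π^2/25 + 2·π^4/5)·sin(5·x) + (-π^4/3 - 13·π^2/27 - 149/162)·sin(6·x)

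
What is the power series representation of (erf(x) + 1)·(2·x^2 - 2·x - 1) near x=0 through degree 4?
4·x^4/(3·√(π)) + 14·x^3/(3·√(π)) + x^2·(2 - 4/√(π)) + x·(-2 - 2/√(π)) - 1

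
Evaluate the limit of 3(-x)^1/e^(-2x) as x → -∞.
This is an ∞/∞ indeterminate form as x → -∞.
Compare growth rates of the dominant terms (exponentials ≫ polynomials ≫ logarithms), or apply L'Hôpital's rule; the quotient → 0.
Limit = 0.

Final answer: 0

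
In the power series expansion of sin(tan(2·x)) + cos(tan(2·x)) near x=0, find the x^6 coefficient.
Expand to order 6: sin(tan(2·x)) + cos(tan(2·x)) = -388·x^6/45 - 4·x^5/5 - 14·x^4/3 + 4·x^3/3 - 2·x^2 + 2·x + 1 + O(x^7).
The coefficient of x^6 is -388/45.

Final answer: -388/45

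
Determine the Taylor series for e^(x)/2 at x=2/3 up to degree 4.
e^(2/3)/2 + e^(2/3)·(x - 2/3)/2 + e^(2/3)·(x - 2/3)^2/4 + e^(2/3)·(x - 2/3)^3/12 + e^(2/3)·(x - 2/3)^4/48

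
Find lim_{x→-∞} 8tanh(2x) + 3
Evaluate the dominant behaviour as x → -∞; each term tends to a finite value or vanishes.
Limit = -5.

Final answer: -5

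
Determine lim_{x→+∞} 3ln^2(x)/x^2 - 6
The quotient is an ∞/∞ indeterminate form as x → +∞.
The polynomial denominator x^2 dominates the logarithmic numerator (any positive power of x ≫ ln^2(x) as x → ∞), so the quotient → 0.
Adding the constant: 0 - 6 = -6. Limit = -6.

Final answer: -6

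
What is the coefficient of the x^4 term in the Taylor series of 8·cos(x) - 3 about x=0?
Expand to order 4: 8·cos(x) - 3 = x^4/3 - 4·x^2 + 5 + O(x^5).
The coefficient of x^4 is 1/3.

Final answer: 1/3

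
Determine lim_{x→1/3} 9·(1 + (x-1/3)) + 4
Direct substitution at x = 1/3 gives 13.

Final answer: 13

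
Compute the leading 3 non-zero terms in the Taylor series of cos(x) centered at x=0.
x^4/24 - x^2/2 + 1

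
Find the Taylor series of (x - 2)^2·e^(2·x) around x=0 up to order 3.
-2·x^3/3 + x^2 + 4·x + 4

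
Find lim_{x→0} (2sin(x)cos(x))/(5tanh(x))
Both numerator and denominator → 0 as x → 0; this is a 0/0 indeterminate form.
Expand each to leading order near x = 0: numerator ~ 2·x, denominator ~ 5·x.
The limit of the ratio is 2/5.

Final answer: 2/5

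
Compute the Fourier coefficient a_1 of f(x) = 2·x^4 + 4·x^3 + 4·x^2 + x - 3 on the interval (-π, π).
a_1 = (1/π) ∫_{-π}^{π} f(x)·cos(1x) dx.
Evaluate the integral (use parity and integration by parts as needed): a_1 = 80 - 16·π^2.

Final answer: 80 - 16·π^2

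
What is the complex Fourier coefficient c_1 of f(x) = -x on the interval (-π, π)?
Compute the real Fourier coefficients first: a_1 = 0, b_1 = -2.
Then c_1 = (a_1 − i·b_1)/2 = i.

Final answer: i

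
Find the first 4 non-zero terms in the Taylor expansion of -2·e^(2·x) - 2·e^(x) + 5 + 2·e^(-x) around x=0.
-10·x^3/3 - 4·x^2 - 8·x + 3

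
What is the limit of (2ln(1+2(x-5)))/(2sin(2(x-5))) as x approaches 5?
Both numerator and denominator → 0 as x → 5; this is a 0/0 indeterminate form.
Expand each to leading order near x = 5: numerator ~ 4·(x - 5), denominator ~ 4·(x - 5).
The limit of the ratio is 1.

Final answer: 1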